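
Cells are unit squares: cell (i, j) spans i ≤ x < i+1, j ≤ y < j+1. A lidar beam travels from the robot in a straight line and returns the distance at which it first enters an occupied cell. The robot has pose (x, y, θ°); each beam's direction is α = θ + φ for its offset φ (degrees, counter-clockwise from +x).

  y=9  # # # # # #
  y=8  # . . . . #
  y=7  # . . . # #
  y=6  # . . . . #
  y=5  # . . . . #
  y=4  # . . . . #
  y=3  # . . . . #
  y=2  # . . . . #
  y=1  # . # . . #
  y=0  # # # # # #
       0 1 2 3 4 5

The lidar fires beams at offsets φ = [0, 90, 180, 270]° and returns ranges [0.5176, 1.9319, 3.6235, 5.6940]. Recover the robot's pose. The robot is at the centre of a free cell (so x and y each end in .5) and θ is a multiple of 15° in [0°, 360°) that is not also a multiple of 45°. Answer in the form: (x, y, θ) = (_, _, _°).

(x, y, θ) = (1.5, 3.5, 165°)

Candidates: 30 free-cell centres × 16 headings = 480 poses. Raycast each; keep the one whose scan matches to 4 dp.
  (3.5, 2.5, 285°): beam 1 = 1.5529 ≠ 0.5176 ✗
  (2.5, 4.5, 30°): beam 1 = 2.8868 ≠ 0.5176 ✗
  (4.5, 6.5, 105°): beam 2 = 3.6235 ≠ 1.9319 ✗
  (3.5, 6.5, 165°): beam 1 = 2.5882 ≠ 0.5176 ✗
  (1.5, 8.5, 240°): beam 1 = 1.0000 ≠ 0.5176 ✗
  …
  (1.5, 3.5, 165°): r_1=0.5176, r_2=1.9319, r_3=3.6235, r_4=5.6940 — all match ✓
Unique over the lattice → pose = (1.5, 3.5, 165°).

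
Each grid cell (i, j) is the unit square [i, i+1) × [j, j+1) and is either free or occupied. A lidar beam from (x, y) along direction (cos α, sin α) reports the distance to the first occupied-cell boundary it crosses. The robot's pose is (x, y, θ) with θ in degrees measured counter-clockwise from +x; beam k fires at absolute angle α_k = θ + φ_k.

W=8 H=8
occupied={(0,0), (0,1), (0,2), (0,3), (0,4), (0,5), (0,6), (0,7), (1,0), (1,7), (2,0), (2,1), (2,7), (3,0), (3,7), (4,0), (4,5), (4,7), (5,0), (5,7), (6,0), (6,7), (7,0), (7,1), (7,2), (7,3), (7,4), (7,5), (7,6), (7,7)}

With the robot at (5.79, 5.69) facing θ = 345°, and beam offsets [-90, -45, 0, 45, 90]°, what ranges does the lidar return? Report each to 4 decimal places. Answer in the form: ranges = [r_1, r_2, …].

beam 1: φ=-90°, α=255°
  direction (-0.2588, -0.9659); cell (5,5); t to first gridline: x 3.0523, y 0.7143 (then +3.8637 / +1.0353)
    (5,4) via y @ 0.7143
    (5,3) via y @ 1.7496
    (5,2) via y @ 2.7849
    (4,2) via x @ 3.0523
    (4,1) via y @ 3.8202
    (4,0) via y @ 4.8554  # hit
  → r_1 = 4.8554
beam 2: φ=-45°, α=300°
  direction (0.5000, -0.8660); cell (5,5); t to first gridline: x 0.4200, y 0.7967 (then +2.0000 / +1.1547)
    (6,5) via x @ 0.4200
    (6,4) via y @ 0.7967
    (6,3) via y @ 1.9514
    (7,3) via x @ 2.4200  # hit
  → r_2 = 2.4200
beam 3: φ=0°, α=345°
  direction (0.9659, -0.2588); cell (5,5); t to first gridline: x 0.2174, y 2.6660 (then +1.0353 / +3.8637)
    (6,5) via x @ 0.2174
    (7,5) via x @ 1.2527  # hit
  → r_3 = 1.2527
beam 4: φ=45°, α=30°
  direction (0.8660, 0.5000); cell (5,5); t to first gridline: x 0.2425, y 0.6200 (then +1.1547 / +2.0000)
    (6,5) via x @ 0.2425
    (6,6) via y @ 0.6200
    (7,6) via x @ 1.3972  # hit
  → r_4 = 1.3972
beam 5: φ=90°, α=75°
  direction (0.2588, 0.9659); cell (5,5); t to first gridline: x 0.8114, y 0.3209 (then +3.8637 / +1.0353)
    (5,6) via y @ 0.3209
    (6,6) via x @ 0.8114
    (6,7) via y @ 1.3562  # hit
  → r_5 = 1.3562

ranges = [4.8554, 2.4200, 1.2527, 1.3972, 1.3562]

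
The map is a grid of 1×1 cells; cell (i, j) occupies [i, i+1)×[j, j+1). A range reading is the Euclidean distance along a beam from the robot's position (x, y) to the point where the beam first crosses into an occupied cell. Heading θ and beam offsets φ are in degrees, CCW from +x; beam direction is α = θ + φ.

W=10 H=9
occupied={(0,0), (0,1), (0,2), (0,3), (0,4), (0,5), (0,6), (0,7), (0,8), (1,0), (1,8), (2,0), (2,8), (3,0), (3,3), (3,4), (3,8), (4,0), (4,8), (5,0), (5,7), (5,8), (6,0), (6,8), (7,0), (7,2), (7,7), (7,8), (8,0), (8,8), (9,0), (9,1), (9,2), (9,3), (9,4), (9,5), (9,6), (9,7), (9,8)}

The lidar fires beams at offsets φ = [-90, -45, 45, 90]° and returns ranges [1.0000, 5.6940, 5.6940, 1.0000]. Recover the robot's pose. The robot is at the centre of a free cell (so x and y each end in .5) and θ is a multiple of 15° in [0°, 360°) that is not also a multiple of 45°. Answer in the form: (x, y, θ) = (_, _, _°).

(x, y, θ) = (6.5, 1.5, 120°)

Candidates: 51 free-cell centres × 16 headings = 816 poses. Raycast each; keep the one whose scan matches to 4 dp.
  (8.5, 1.5, 120°): beam 1 = 0.5774 ≠ 1.0000 ✗
  (3.5, 2.5, 15°): beam 1 = 1.5529 ≠ 1.0000 ✗
  (4.5, 5.5, 150°): beam 1 = 1.7321 ≠ 1.0000 ✗
  (1.5, 6.5, 255°): beam 1 = 0.5176 ≠ 1.0000 ✗
  (8.5, 3.5, 165°): beam 1 = 1.9319 ≠ 1.0000 ✗
  …
  (6.5, 1.5, 120°): r_1=1.0000, r_2=5.6940, r_3=5.6940, r_4=1.0000 — all match ✓
No second candidate reproduces the full scan.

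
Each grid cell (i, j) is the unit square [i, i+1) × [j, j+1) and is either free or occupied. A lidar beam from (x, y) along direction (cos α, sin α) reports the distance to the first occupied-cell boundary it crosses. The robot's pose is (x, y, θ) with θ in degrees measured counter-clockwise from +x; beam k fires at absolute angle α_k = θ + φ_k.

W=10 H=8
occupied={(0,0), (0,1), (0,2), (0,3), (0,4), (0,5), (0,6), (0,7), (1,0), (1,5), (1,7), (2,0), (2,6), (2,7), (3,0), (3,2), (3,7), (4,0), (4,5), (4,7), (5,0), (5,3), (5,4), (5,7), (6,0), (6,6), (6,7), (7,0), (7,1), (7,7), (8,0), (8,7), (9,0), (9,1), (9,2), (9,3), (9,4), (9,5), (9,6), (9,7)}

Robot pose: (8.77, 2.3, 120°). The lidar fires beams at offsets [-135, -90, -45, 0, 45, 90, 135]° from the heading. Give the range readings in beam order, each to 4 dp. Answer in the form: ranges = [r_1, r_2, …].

beam 1: φ=-135°, α=345°
  cosα=0.9659 sinα=-0.2588 | (8,2) | tMaxX 0.2381 tMaxY 1.1591 | tΔX 1.0353 tΔY 3.8637
    t=0.2381 [x] (9,2) — stop
  → r_1 = 0.2381
beam 2: φ=-90°, α=30°
  cosα=0.8660 sinα=0.5000 | (8,2) | tMaxX 0.2656 tMaxY 1.4000 | tΔX 1.1547 tΔY 2.0000
    t=0.2656 [x] (9,2) — stop
  → r_2 = 0.2656
beam 3: φ=-45°, α=75°
  cosα=0.2588 sinα=0.9659 | (8,2) | tMaxX 0.8887 tMaxY 0.7247 | tΔX 3.8637 tΔY 1.0353
    t=0.7247 [y] (8,3)
    t=0.8887 [x] (9,3) — stop
  → r_3 = 0.8887
beam 4: φ=0°, α=120°
  cosα=-0.5000 sinα=0.8660 | (8,2) | tMaxX 1.5400 tMaxY 0.8083 | tΔX 2.0000 tΔY 1.1547
    t=0.8083 [y] (8,3)
    t=1.5400 [x] (7,3)
    t=1.9630 [y] (7,4)
    t=3.1177 [y] (7,5)
    t=3.5400 [x] (6,5)
    t=4.2724 [y] (6,6) — stop
  → r_4 = 4.2724
beam 5: φ=45°, α=165°
  cosα=-0.9659 sinα=0.2588 | (8,2) | tMaxX 0.7972 tMaxY 2.7046 | tΔX 1.0353 tΔY 3.8637
    t=0.7972 [x] (7,2)
    t=1.8324 [x] (6,2)
    t=2.7046 [y] (6,3)
    t=2.8677 [x] (5,3) — stop
  → r_5 = 2.8677
beam 6: φ=90°, α=210°
  cosα=-0.8660 sinα=-0.5000 | (8,2) | tMaxX 0.8891 tMaxY 0.6000 | tΔX 1.1547 tΔY 2.0000
    t=0.6000 [y] (8,1)
    t=0.8891 [x] (7,1) — stop
  → r_6 = 0.8891
beam 7: φ=135°, α=255°
  cosα=-0.2588 sinα=-0.9659 | (8,2) | tMaxX 2.9751 tMaxY 0.3106 | tΔX 3.8637 tΔY 1.0353
    t=0.3106 [y] (8,1)
    t=1.3459 [y] (8,0) — stop
  → r_7 = 1.3459

ranges = [0.2381, 0.2656, 0.8887, 4.2724, 2.8677, 0.8891, 1.3459]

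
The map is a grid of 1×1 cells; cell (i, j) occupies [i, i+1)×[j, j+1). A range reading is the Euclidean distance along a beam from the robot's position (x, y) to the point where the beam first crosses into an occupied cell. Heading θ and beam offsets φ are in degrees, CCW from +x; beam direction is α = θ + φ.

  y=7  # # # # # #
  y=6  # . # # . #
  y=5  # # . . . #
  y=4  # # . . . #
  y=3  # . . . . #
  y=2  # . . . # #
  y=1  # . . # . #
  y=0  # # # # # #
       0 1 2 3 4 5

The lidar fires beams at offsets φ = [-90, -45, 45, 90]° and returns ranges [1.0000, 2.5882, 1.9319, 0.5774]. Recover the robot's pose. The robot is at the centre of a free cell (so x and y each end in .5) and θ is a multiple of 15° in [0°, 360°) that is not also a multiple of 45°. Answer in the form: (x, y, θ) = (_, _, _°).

Candidates: 18 free-cell centres × 16 headings = 288 poses. Raycast each; keep the one whose scan matches to 4 dp.
  (1.5, 6.5, 255°): beam 1 = 0.5176 ≠ 1.0000 ✗
  (1.5, 6.5, 30°): beam 1 = 0.5774 ≠ 1.0000 ✗
  (4.5, 3.5, 345°): beam 1 = 0.5176 ≠ 1.0000 ✗
  (4.5, 5.5, 195°): beam 1 = 1.5529 ≠ 1.0000 ✗
  …
  (4.5, 5.5, 240°): r_1=1.0000, r_2=2.5882, r_3=1.9319, r_4=0.5774 — all match ✓
Only this pose fits every beam.

(x, y, θ) = (4.5, 5.5, 240°)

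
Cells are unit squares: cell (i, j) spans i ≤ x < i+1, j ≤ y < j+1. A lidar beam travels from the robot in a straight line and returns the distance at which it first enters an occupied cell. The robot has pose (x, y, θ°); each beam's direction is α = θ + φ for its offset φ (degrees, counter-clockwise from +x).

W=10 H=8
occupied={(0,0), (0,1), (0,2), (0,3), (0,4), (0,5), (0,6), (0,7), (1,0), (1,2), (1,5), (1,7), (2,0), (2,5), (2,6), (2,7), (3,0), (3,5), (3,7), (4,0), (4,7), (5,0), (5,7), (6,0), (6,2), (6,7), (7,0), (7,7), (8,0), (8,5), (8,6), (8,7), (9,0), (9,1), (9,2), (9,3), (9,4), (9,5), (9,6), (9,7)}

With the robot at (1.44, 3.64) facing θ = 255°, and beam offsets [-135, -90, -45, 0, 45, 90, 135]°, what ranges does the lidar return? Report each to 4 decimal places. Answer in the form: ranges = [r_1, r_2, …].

beam 1: φ=-135°, α=120°
  direction (-0.5000, 0.8660); cell (1,3); t to first gridline: x 0.8800, y 0.4157 (then +2.0000 / +1.1547)
    (1,4) via y @ 0.4157
    (0,4) via x @ 0.8800  # hit
  → r_1 = 0.8800
beam 2: φ=-90°, α=165°
  direction (-0.9659, 0.2588); cell (1,3); t to first gridline: x 0.4555, y 1.3909 (then +1.0353 / +3.8637)
    (0,3) via x @ 0.4555  # hit
  → r_2 = 0.4555
beam 3: φ=-45°, α=210°
  direction (-0.8660, -0.5000); cell (1,3); t to first gridline: x 0.5081, y 1.2800 (then +1.1547 / +2.0000)
    (0,3) via x @ 0.5081  # hit
  → r_3 = 0.5081
beam 4: φ=0°, α=255°
  direction (-0.2588, -0.9659); cell (1,3); t to first gridline: x 1.7000, y 0.6626 (then +3.8637 / +1.0353)
    (1,2) via y @ 0.6626  # hit
  → r_4 = 0.6626
beam 5: φ=45°, α=300°
  direction (0.5000, -0.8660); cell (1,3); t to first gridline: x 1.1200, y 0.7390 (then +2.0000 / +1.1547)
    (1,2) via y @ 0.7390  # hit
  → r_5 = 0.7390
beam 6: φ=90°, α=345°
  direction (0.9659, -0.2588); cell (1,3); t to first gridline: x 0.5798, y 2.4728 (then +1.0353 / +3.8637)
    (2,3) via x @ 0.5798
    (3,3) via x @ 1.6150
    (3,2) via y @ 2.4728
    (4,2) via x @ 2.6503
    (5,2) via x @ 3.6856
    (6,2) via x @ 4.7209  # hit
  → r_6 = 4.7209
beam 7: φ=135°, α=30°
  direction (0.8660, 0.5000); cell (1,3); t to first gridline: x 0.6466, y 0.7200 (then +1.1547 / +2.0000)
    (2,3) via x @ 0.6466
    (2,4) via y @ 0.7200
    (3,4) via x @ 1.8013
    (3,5) via y @ 2.7200  # hit
  → r_7 = 2.7200

ranges = [0.8800, 0.4555, 0.5081, 0.6626, 0.7390, 4.7209, 2.7200]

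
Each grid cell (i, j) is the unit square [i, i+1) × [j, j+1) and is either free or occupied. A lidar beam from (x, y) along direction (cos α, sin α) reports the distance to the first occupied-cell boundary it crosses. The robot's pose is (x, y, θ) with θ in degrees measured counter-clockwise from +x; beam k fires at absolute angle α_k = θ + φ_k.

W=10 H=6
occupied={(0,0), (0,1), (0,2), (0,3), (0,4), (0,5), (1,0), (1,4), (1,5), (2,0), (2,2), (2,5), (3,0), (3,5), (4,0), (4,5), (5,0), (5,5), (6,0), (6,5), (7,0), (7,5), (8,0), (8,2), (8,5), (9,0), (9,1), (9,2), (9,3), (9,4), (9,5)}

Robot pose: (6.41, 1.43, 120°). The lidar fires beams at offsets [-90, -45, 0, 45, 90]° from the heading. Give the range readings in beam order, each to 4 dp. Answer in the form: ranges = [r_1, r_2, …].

ranges = [1.8360, 3.6959, 4.1223, 3.5303, 0.8600]

beam 1: φ=-90°, α=30°
  d=(0.8660,0.5000)  start (6,1)  tX=0.6813 tY=1.1400  stride 1/|dx|=1.1547 1/|dy|=2.0000
    cross x-line → (7,1), t=0.6813
    cross y-line → (7,2), t=1.1400
    cross x-line → (8,2), t=1.8360 (wall)
  → r_1 = 1.8360
beam 2: φ=-45°, α=75°
  d=(0.2588,0.9659)  start (6,1)  tX=2.2796 tY=0.5901  stride 1/|dx|=3.8637 1/|dy|=1.0353
    cross y-line → (6,2), t=0.5901
    cross y-line → (6,3), t=1.6254
    cross x-line → (7,3), t=2.2796
    cross y-line → (7,4), t=2.6607
    cross y-line → (7,5), t=3.6959 (wall)
  → r_2 = 3.6959
beam 3: φ=0°, α=120°
  d=(-0.5000,0.8660)  start (6,1)  tX=0.8200 tY=0.6582  stride 1/|dx|=2.0000 1/|dy|=1.1547
    cross y-line → (6,2), t=0.6582
    cross x-line → (5,2), t=0.8200
    cross y-line → (5,3), t=1.8129
    cross x-line → (4,3), t=2.8200
    cross y-line → (4,4), t=2.9676
    cross y-line → (4,5), t=4.1223 (wall)
  → r_3 = 4.1223
beam 4: φ=45°, α=165°
  d=(-0.9659,0.2588)  start (6,1)  tX=0.4245 tY=2.2023  stride 1/|dx|=1.0353 1/|dy|=3.8637
    cross x-line → (5,1), t=0.4245
    cross x-line → (4,1), t=1.4597
    cross y-line → (4,2), t=2.2023
    cross x-line → (3,2), t=2.4950
    cross x-line → (2,2), t=3.5303 (wall)
  → r_4 = 3.5303
beam 5: φ=90°, α=210°
  d=(-0.8660,-0.5000)  start (6,1)  tX=0.4734 tY=0.8600  stride 1/|dx|=1.1547 1/|dy|=2.0000
    cross x-line → (5,1), t=0.4734
    cross y-line → (5,0), t=0.8600 (wall)
  → r_5 = 0.8600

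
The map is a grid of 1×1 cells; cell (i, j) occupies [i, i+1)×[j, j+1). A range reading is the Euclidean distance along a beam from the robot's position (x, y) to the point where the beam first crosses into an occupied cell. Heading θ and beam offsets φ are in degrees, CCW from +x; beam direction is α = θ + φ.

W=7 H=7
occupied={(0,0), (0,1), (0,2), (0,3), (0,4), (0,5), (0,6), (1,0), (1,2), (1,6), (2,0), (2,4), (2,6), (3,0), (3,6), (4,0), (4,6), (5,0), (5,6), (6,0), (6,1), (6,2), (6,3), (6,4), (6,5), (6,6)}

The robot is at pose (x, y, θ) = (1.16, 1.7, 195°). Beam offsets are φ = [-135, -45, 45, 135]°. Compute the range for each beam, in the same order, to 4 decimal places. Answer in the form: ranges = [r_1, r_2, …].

ranges = [0.3464, 0.1848, 0.3200, 1.4000]

beam 1: φ=-135°, α=60°
  d=(0.5000,0.8660)  start (1,1)  tX=1.6800 tY=0.3464  stride 1/|dx|=2.0000 1/|dy|=1.1547
    cross y-line → (1,2), t=0.3464 (wall)
  → r_1 = 0.3464
beam 2: φ=-45°, α=150°
  d=(-0.8660,0.5000)  start (1,1)  tX=0.1848 tY=0.6000  stride 1/|dx|=1.1547 1/|dy|=2.0000
    cross x-line → (0,1), t=0.1848 (wall)
  → r_2 = 0.1848
beam 3: φ=45°, α=240°
  d=(-0.5000,-0.8660)  start (1,1)  tX=0.3200 tY=0.8083  stride 1/|dx|=2.0000 1/|dy|=1.1547
    cross x-line → (0,1), t=0.3200 (wall)
  → r_3 = 0.3200
beam 4: φ=135°, α=330°
  d=(0.8660,-0.5000)  start (1,1)  tX=0.9699 tY=1.4000  stride 1/|dx|=1.1547 1/|dy|=2.0000
    cross x-line → (2,1), t=0.9699
    cross y-line → (2,0), t=1.4000 (wall)
  → r_4 = 1.4000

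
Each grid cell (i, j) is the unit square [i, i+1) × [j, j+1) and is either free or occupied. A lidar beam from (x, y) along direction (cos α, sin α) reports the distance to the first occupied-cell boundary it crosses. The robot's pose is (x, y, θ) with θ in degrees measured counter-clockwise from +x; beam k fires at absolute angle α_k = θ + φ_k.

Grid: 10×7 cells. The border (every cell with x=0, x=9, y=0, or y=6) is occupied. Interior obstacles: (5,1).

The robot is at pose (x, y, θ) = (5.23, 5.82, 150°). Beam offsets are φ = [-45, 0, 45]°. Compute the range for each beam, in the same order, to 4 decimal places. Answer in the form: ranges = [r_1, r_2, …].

beam 1: φ=-45°, α=105°
  direction (-0.2588, 0.9659); cell (5,5); t to first gridline: x 0.8887, y 0.1863 (then +3.8637 / +1.0353)
    (5,6) via y @ 0.1863  # hit
  → r_1 = 0.1863
beam 2: φ=0°, α=150°
  direction (-0.8660, 0.5000); cell (5,5); t to first gridline: x 0.2656, y 0.3600 (then +1.1547 / +2.0000)
    (4,5) via x @ 0.2656
    (4,6) via y @ 0.3600  # hit
  → r_2 = 0.3600
beam 3: φ=45°, α=195°
  direction (-0.9659, -0.2588); cell (5,5); t to first gridline: x 0.2381, y 3.1682 (then +1.0353 / +3.8637)
    (4,5) via x @ 0.2381
    (3,5) via x @ 1.2734
    (2,5) via x @ 2.3087
    (2,4) via y @ 3.1682
    (1,4) via x @ 3.3439
    (0,4) via x @ 4.3792  # hit
  → r_3 = 4.3792

ranges = [0.1863, 0.3600, 4.3792]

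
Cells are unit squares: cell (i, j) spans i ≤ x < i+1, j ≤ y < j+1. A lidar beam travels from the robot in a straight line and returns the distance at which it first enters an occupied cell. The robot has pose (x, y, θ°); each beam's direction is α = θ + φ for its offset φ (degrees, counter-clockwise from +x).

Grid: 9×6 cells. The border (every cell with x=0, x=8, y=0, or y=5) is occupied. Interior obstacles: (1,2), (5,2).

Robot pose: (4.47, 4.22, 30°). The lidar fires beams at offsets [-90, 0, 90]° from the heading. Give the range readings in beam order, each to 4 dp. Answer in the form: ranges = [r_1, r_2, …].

beam 1: φ=-90°, α=300°
  d=(0.5000,-0.8660)  start (4,4)  tX=1.0600 tY=0.2540  stride 1/|dx|=2.0000 1/|dy|=1.1547
    cross y-line → (4,3), t=0.2540
    cross x-line → (5,3), t=1.0600
    cross y-line → (5,2), t=1.4087 (wall)
  → r_1 = 1.4087
beam 2: φ=0°, α=30°
  d=(0.8660,0.5000)  start (4,4)  tX=0.6120 tY=1.5600  stride 1/|dx|=1.1547 1/|dy|=2.0000
    cross x-line → (5,4), t=0.6120
    cross y-line → (5,5), t=1.5600 (wall)
  → r_2 = 1.5600
beam 3: φ=90°, α=120°
  d=(-0.5000,0.8660)  start (4,4)  tX=0.9400 tY=0.9007  stride 1/|dx|=2.0000 1/|dy|=1.1547
    cross y-line → (4,5), t=0.9007 (wall)
  → r_3 = 0.9007

ranges = [1.4087, 1.5600, 0.9007]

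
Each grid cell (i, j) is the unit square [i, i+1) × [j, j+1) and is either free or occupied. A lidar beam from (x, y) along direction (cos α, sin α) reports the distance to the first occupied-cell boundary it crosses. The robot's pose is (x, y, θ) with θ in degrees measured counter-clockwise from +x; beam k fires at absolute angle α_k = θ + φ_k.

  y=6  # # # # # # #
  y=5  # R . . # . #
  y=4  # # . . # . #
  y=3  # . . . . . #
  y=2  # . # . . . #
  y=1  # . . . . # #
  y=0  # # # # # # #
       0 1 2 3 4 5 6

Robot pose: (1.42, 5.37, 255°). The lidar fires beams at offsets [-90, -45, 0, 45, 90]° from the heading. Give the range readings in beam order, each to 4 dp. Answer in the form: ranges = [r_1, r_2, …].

beam 1: φ=-90°, α=165°
  d=(-0.9659,0.2588)  start (1,5)  tX=0.4348 tY=2.4341  stride 1/|dx|=1.0353 1/|dy|=3.8637
    cross x-line → (0,5), t=0.4348 (wall)
  → r_1 = 0.4348
beam 2: φ=-45°, α=210°
  d=(-0.8660,-0.5000)  start (1,5)  tX=0.4850 tY=0.7400  stride 1/|dx|=1.1547 1/|dy|=2.0000
    cross x-line → (0,5), t=0.4850 (wall)
  → r_2 = 0.4850
beam 3: φ=0°, α=255°
  d=(-0.2588,-0.9659)  start (1,5)  tX=1.6228 tY=0.3831  stride 1/|dx|=3.8637 1/|dy|=1.0353
    cross y-line → (1,4), t=0.3831 (wall)
  → r_3 = 0.3831
beam 4: φ=45°, α=300°
  d=(0.5000,-0.8660)  start (1,5)  tX=1.1600 tY=0.4272  stride 1/|dx|=2.0000 1/|dy|=1.1547
    cross y-line → (1,4), t=0.4272 (wall)
  → r_4 = 0.4272
beam 5: φ=90°, α=345°
  d=(0.9659,-0.2588)  start (1,5)  tX=0.6005 tY=1.4296  stride 1/|dx|=1.0353 1/|dy|=3.8637
    cross x-line → (2,5), t=0.6005
    cross y-line → (2,4), t=1.4296
    cross x-line → (3,4), t=1.6357
    cross x-line → (4,4), t=2.6710 (wall)
  → r_5 = 2.6710

ranges = [0.4348, 0.4850, 0.3831, 0.4272, 2.6710]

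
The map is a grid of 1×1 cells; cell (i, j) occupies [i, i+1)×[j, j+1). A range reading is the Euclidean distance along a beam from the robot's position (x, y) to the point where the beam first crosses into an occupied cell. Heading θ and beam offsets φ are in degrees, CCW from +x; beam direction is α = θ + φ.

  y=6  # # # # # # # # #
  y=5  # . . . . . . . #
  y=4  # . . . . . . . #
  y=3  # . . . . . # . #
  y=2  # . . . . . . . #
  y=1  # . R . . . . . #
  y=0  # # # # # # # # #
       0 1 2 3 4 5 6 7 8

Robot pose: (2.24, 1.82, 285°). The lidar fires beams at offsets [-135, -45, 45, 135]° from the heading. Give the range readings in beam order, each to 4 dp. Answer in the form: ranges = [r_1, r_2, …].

beam 1: φ=-135°, α=150°
  cosα=-0.8660 sinα=0.5000 | (2,1) | tMaxX 0.2771 tMaxY 0.3600 | tΔX 1.1547 tΔY 2.0000
    t=0.2771 [x] (1,1)
    t=0.3600 [y] (1,2)
    t=1.4318 [x] (0,2) — stop
  → r_1 = 1.4318
beam 2: φ=-45°, α=240°
  cosα=-0.5000 sinα=-0.8660 | (2,1) | tMaxX 0.4800 tMaxY 0.9469 | tΔX 2.0000 tΔY 1.1547
    t=0.4800 [x] (1,1)
    t=0.9469 [y] (1,0) — stop
  → r_2 = 0.9469
beam 3: φ=45°, α=330°
  cosα=0.8660 sinα=-0.5000 | (2,1) | tMaxX 0.8776 tMaxY 1.6400 | tΔX 1.1547 tΔY 2.0000
    t=0.8776 [x] (3,1)
    t=1.6400 [y] (3,0) — stop
  → r_3 = 1.6400
beam 4: φ=135°, α=60°
  cosα=0.5000 sinα=0.8660 | (2,1) | tMaxX 1.5200 tMaxY 0.2078 | tΔX 2.0000 tΔY 1.1547
    t=0.2078 [y] (2,2)
    t=1.3625 [y] (2,3)
    t=1.5200 [x] (3,3)
    t=2.5172 [y] (3,4)
    t=3.5200 [x] (4,4)
    t=3.6719 [y] (4,5)
    t=4.8266 [y] (4,6) — stop
  → r_4 = 4.8266

ranges = [1.4318, 0.9469, 1.6400, 4.8266]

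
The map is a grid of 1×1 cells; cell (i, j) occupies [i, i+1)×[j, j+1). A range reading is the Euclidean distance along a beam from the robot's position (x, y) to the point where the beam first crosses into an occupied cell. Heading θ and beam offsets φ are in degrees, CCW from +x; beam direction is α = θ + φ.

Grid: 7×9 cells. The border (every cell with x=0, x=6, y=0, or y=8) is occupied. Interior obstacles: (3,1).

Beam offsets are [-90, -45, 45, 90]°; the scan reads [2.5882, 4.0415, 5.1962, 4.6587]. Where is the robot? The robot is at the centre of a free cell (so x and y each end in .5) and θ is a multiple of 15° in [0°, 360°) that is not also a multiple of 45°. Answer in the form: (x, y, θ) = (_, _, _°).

(x, y, θ) = (4.5, 5.5, 195°)

Candidates: 34 free-cell centres × 16 headings = 544 poses. Raycast each; keep the one whose scan matches to 4 dp.
  (1.5, 6.5, 240°): beam 1 = 0.5774 ≠ 2.5882 ✗
  (3.5, 5.5, 150°): beam 1 = 2.8868 ≠ 2.5882 ✗
  (2.5, 5.5, 75°): beam 1 = 3.6235 ≠ 2.5882 ✗
  (2.5, 4.5, 30°): beam 1 = 2.8868 ≠ 2.5882 ✗
  …
  (4.5, 5.5, 195°): r_1=2.5882, r_2=4.0415, r_3=5.1962, r_4=4.6587 — all match ✓
Only this pose fits every beam.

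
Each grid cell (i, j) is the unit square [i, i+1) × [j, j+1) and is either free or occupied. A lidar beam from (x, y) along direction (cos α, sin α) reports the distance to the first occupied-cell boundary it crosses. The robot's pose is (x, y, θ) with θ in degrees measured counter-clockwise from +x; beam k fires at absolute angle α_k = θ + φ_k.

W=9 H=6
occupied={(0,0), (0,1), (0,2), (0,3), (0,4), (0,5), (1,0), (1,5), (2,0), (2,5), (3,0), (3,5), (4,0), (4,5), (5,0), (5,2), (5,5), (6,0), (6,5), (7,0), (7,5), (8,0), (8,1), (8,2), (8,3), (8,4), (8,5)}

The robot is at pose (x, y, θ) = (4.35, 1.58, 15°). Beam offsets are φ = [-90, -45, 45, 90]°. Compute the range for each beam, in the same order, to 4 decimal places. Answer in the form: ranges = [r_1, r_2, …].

beam 1: φ=-90°, α=285°
  direction (0.2588, -0.9659); cell (4,1); t to first gridline: x 2.5114, y 0.6005 (then +3.8637 / +1.0353)
    (4,0) via y @ 0.6005  # hit
  → r_1 = 0.6005
beam 2: φ=-45°, α=330°
  direction (0.8660, -0.5000); cell (4,1); t to first gridline: x 0.7506, y 1.1600 (then +1.1547 / +2.0000)
    (5,1) via x @ 0.7506
    (5,0) via y @ 1.1600  # hit
  → r_2 = 1.1600
beam 3: φ=45°, α=60°
  direction (0.5000, 0.8660); cell (4,1); t to first gridline: x 1.3000, y 0.4850 (then +2.0000 / +1.1547)
    (4,2) via y @ 0.4850
    (5,2) via x @ 1.3000  # hit
  → r_3 = 1.3000
beam 4: φ=90°, α=105°
  direction (-0.2588, 0.9659); cell (4,1); t to first gridline: x 1.3523, y 0.4348 (then +3.8637 / +1.0353)
    (4,2) via y @ 0.4348
    (3,2) via x @ 1.3523
    (3,3) via y @ 1.4701
    (3,4) via y @ 2.5054
    (3,5) via y @ 3.5406  # hit
  → r_4 = 3.5406

ranges = [0.6005, 1.1600, 1.3000, 3.5406]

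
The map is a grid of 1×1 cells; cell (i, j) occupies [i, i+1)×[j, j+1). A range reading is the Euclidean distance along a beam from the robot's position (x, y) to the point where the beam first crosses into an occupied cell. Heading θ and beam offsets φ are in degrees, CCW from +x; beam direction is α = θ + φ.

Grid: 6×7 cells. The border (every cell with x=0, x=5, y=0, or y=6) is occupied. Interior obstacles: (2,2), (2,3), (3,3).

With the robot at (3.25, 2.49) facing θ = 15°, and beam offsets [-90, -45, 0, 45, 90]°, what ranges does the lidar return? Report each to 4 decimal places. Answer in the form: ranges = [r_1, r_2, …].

ranges = [1.5426, 2.0207, 1.8117, 0.5889, 0.5280]

beam 1: φ=-90°, α=285°
  d=(0.2588,-0.9659)  start (3,2)  tX=2.8978 tY=0.5073  stride 1/|dx|=3.8637 1/|dy|=1.0353
    cross y-line → (3,1), t=0.5073
    cross y-line → (3,0), t=1.5426 (wall)
  → r_1 = 1.5426
beam 2: φ=-45°, α=330°
  d=(0.8660,-0.5000)  start (3,2)  tX=0.8660 tY=0.9800  stride 1/|dx|=1.1547 1/|dy|=2.0000
    cross x-line → (4,2), t=0.8660
    cross y-line → (4,1), t=0.9800
    cross x-line → (5,1), t=2.0207 (wall)
  → r_2 = 2.0207
beam 3: φ=0°, α=15°
  d=(0.9659,0.2588)  start (3,2)  tX=0.7765 tY=1.9705  stride 1/|dx|=1.0353 1/|dy|=3.8637
    cross x-line → (4,2), t=0.7765
    cross x-line → (5,2), t=1.8117 (wall)
  → r_3 = 1.8117
beam 4: φ=45°, α=60°
  d=(0.5000,0.8660)  start (3,2)  tX=1.5000 tY=0.5889  stride 1/|dx|=2.0000 1/|dy|=1.1547
    cross y-line → (3,3), t=0.5889 (wall)
  → r_4 = 0.5889
beam 5: φ=90°, α=105°
  d=(-0.2588,0.9659)  start (3,2)  tX=0.9659 tY=0.5280  stride 1/|dx|=3.8637 1/|dy|=1.0353
    cross y-line → (3,3), t=0.5280 (wall)
  → r_5 = 0.5280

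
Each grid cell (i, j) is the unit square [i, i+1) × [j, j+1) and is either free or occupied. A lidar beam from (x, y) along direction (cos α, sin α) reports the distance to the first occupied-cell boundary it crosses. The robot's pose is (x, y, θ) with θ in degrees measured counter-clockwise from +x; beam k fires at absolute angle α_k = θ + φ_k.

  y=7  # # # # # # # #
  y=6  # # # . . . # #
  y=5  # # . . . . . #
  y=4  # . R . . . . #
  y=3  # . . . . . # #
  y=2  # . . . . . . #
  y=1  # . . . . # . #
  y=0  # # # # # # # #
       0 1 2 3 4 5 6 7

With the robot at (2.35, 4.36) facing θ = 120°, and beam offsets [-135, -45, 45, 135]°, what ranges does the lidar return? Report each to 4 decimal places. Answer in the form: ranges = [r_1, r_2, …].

ranges = [3.7788, 1.6979, 1.3976, 3.4785]

beam 1: φ=-135°, α=345°
  dir = (cos 345°, sin 345°) = (0.9659, -0.2588); from cell (2,4)
  next x-line at t=0.6729, next y-line at t=1.3909; Δt_x=1.0353, Δt_y=3.8637
    x: enter (3,4) at t=0.6729
    y: enter (3,3) at t=1.3909
    x: enter (4,3) at t=1.7082
    x: enter (5,3) at t=2.7435
    x: enter (6,3) at t=3.7788 ← occupied
  → r_1 = 3.7788
beam 2: φ=-45°, α=75°
  dir = (cos 75°, sin 75°) = (0.2588, 0.9659); from cell (2,4)
  next x-line at t=2.5114, next y-line at t=0.6626; Δt_x=3.8637, Δt_y=1.0353
    y: enter (2,5) at t=0.6626
    y: enter (2,6) at t=1.6979 ← occupied
  → r_2 = 1.6979
beam 3: φ=45°, α=165°
  dir = (cos 165°, sin 165°) = (-0.9659, 0.2588); from cell (2,4)
  next x-line at t=0.3623, next y-line at t=2.4728; Δt_x=1.0353, Δt_y=3.8637
    x: enter (1,4) at t=0.3623
    x: enter (0,4) at t=1.3976 ← occupied
  → r_3 = 1.3976
beam 4: φ=135°, α=255°
  dir = (cos 255°, sin 255°) = (-0.2588, -0.9659); from cell (2,4)
  next x-line at t=1.3523, next y-line at t=0.3727; Δt_x=3.8637, Δt_y=1.0353
    y: enter (2,3) at t=0.3727
    x: enter (1,3) at t=1.3523
    y: enter (1,2) at t=1.4080
    y: enter (1,1) at t=2.4433
    y: enter (1,0) at t=3.4785 ← occupied
  → r_4 = 3.4785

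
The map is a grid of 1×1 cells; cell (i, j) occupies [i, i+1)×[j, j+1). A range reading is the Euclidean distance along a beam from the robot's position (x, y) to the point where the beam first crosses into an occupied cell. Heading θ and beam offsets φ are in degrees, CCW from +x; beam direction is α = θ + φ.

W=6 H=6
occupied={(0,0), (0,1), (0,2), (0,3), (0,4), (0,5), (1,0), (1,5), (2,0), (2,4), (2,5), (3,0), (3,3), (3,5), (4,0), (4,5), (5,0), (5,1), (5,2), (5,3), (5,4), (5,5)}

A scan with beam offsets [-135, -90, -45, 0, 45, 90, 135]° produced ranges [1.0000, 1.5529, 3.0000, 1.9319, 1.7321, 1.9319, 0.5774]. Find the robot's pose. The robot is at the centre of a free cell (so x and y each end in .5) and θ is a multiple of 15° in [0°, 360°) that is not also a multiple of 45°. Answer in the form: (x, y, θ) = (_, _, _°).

(x, y, θ) = (1.5, 2.5, 15°)

Enumerate (i+0.5, j+0.5, θ) over the 14 free cells and 16 admissible headings. For each, cast all 7 beams and compare to the given ranges.
  (4.5, 4.5, 240°): beam 1 = 0.5176 ≠ 1.0000 ✗
  (2.5, 2.5, 60°): beam 1 = 1.5529 ≠ 1.0000 ✗
  (3.5, 1.5, 195°): beam 1 = 3.0000 ≠ 1.0000 ✗
  (2.5, 3.5, 195°): beam 1 = 0.5774 ≠ 1.0000 ✗
  …
  (1.5, 2.5, 15°): r_1=1.0000, r_2=1.5529, r_3=3.0000, r_4=1.9319, r_5=1.7321, r_6=1.9319, r_7=0.5774 — all match ✓
No second candidate reproduces the full scan.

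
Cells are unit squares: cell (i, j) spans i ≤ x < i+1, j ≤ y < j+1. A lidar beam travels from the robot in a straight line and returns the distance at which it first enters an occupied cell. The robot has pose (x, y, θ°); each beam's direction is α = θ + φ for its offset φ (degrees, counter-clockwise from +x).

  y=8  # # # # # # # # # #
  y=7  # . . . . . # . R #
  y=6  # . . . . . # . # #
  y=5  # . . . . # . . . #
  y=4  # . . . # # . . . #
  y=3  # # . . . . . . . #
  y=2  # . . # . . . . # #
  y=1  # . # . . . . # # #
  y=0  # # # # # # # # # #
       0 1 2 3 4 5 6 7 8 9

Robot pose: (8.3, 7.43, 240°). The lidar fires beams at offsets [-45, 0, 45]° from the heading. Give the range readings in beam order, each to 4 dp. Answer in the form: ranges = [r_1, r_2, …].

beam 1: φ=-45°, α=195°
  direction (-0.9659, -0.2588); cell (8,7); t to first gridline: x 0.3106, y 1.6614 (then +1.0353 / +3.8637)
    (7,7) via x @ 0.3106
    (6,7) via x @ 1.3459  # hit
  → r_1 = 1.3459
beam 2: φ=0°, α=240°
  direction (-0.5000, -0.8660); cell (8,7); t to first gridline: x 0.6000, y 0.4965 (then +2.0000 / +1.1547)
    (8,6) via y @ 0.4965  # hit
  → r_2 = 0.4965
beam 3: φ=45°, α=285°
  direction (0.2588, -0.9659); cell (8,7); t to first gridline: x 2.7046, y 0.4452 (then +3.8637 / +1.0353)
    (8,6) via y @ 0.4452  # hit
  → r_3 = 0.4452

ranges = [1.3459, 0.4965, 0.4452]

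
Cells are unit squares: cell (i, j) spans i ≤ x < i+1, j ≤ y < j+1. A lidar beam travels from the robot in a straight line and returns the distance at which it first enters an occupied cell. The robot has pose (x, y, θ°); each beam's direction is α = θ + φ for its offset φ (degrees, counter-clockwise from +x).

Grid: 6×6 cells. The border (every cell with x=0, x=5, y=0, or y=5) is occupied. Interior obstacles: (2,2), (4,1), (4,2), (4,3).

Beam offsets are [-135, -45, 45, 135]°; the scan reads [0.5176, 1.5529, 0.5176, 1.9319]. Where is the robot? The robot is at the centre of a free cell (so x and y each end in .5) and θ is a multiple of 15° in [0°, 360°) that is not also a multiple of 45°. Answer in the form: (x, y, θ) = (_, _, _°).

The pose lattice has 12·16 = 192 candidates. Test each by forward raycasting.
  (3.5, 4.5, 105°): beam 1 = 1.0000 ≠ 0.5176 ✗
  (3.5, 3.5, 105°): beam 1 = 0.5774 ≠ 0.5176 ✗
  (1.5, 3.5, 300°): beam 2 = 1.9319 ≠ 1.5529 ✗
  (3.5, 2.5, 15°): beam 1 = 1.7321 ≠ 0.5176 ✗
  …
  (1.5, 2.5, 330°): r_1=0.5176, r_2=1.5529, r_3=0.5176, r_4=1.9319 — all match ✓
Unique over the lattice → pose = (1.5, 2.5, 330°).

(x, y, θ) = (1.5, 2.5, 330°)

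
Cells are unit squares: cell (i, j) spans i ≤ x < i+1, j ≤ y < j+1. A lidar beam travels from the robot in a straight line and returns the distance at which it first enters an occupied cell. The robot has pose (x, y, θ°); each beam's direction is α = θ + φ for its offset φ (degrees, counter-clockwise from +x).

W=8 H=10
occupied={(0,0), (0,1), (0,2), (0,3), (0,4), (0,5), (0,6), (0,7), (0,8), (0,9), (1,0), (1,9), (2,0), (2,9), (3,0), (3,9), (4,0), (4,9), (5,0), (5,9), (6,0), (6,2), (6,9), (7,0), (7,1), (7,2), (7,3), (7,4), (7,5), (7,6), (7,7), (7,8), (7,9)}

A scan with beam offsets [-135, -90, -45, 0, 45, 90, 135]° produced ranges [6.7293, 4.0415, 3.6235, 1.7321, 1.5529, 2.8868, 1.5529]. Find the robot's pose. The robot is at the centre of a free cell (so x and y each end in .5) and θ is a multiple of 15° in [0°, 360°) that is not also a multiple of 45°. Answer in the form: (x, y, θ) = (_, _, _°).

(x, y, θ) = (4.5, 2.5, 240°)

Enumerate (i+0.5, j+0.5, θ) over the 47 free cells and 16 admissible headings. For each, cast all 7 beams and compare to the given ranges.
  (6.5, 5.5, 285°): beam 1 = 6.3509 ≠ 6.7293 ✗
  (2.5, 4.5, 75°): beam 1 = 4.0415 ≠ 6.7293 ✗
  (3.5, 7.5, 240°): beam 1 = 1.5529 ≠ 6.7293 ✗
  …
  (4.5, 2.5, 240°): r_1=6.7293, r_2=4.0415, r_3=3.6235, r_4=1.7321, r_5=1.5529, r_6=2.8868, r_7=1.5529 — all match ✓
No second candidate reproduces the full scan.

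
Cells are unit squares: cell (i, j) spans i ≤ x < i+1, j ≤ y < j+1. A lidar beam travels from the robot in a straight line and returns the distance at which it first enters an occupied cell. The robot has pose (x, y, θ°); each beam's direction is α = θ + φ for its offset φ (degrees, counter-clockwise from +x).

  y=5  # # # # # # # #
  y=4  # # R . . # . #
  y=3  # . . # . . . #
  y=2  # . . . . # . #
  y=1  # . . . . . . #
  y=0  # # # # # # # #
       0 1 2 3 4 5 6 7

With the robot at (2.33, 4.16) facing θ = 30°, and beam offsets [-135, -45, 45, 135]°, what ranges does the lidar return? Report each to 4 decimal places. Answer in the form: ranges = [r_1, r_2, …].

beam 1: φ=-135°, α=255°
  d=(-0.2588,-0.9659)  start (2,4)  tX=1.2750 tY=0.1656  stride 1/|dx|=3.8637 1/|dy|=1.0353
    cross y-line → (2,3), t=0.1656
    cross y-line → (2,2), t=1.2009
    cross x-line → (1,2), t=1.2750
    cross y-line → (1,1), t=2.2362
    cross y-line → (1,0), t=3.2715 (wall)
  → r_1 = 3.2715
beam 2: φ=-45°, α=345°
  d=(0.9659,-0.2588)  start (2,4)  tX=0.6936 tY=0.6182  stride 1/|dx|=1.0353 1/|dy|=3.8637
    cross y-line → (2,3), t=0.6182
    cross x-line → (3,3), t=0.6936 (wall)
  → r_2 = 0.6936
beam 3: φ=45°, α=75°
  d=(0.2588,0.9659)  start (2,4)  tX=2.5887 tY=0.8696  stride 1/|dx|=3.8637 1/|dy|=1.0353
    cross y-line → (2,5), t=0.8696 (wall)
  → r_3 = 0.8696
beam 4: φ=135°, α=165°
  d=(-0.9659,0.2588)  start (2,4)  tX=0.3416 tY=3.2455  stride 1/|dx|=1.0353 1/|dy|=3.8637
    cross x-line → (1,4), t=0.3416 (wall)
  → r_4 = 0.3416

ranges = [3.2715, 0.6936, 0.8696, 0.3416]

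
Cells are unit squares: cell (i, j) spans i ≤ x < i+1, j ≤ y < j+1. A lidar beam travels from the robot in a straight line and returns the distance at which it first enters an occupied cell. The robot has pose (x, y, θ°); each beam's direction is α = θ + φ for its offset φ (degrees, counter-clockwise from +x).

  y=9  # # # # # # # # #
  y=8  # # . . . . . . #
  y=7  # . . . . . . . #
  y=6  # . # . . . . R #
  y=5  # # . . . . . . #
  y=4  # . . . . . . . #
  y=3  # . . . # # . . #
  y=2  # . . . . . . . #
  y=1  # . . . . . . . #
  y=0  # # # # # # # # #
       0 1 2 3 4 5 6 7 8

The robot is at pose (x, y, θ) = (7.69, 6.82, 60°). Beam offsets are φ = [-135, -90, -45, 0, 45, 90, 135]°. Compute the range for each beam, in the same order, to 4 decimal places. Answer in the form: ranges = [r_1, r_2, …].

beam 1: φ=-135°, α=285°
  dir = (cos 285°, sin 285°) = (0.2588, -0.9659); from cell (7,6)
  next x-line at t=1.1977, next y-line at t=0.8489; Δt_x=3.8637, Δt_y=1.0353
    y: enter (7,5) at t=0.8489
    x: enter (8,5) at t=1.1977 ← occupied
  → r_1 = 1.1977
beam 2: φ=-90°, α=330°
  dir = (cos 330°, sin 330°) = (0.8660, -0.5000); from cell (7,6)
  next x-line at t=0.3580, next y-line at t=1.6400; Δt_x=1.1547, Δt_y=2.0000
    x: enter (8,6) at t=0.3580 ← occupied
  → r_2 = 0.3580
beam 3: φ=-45°, α=15°
  dir = (cos 15°, sin 15°) = (0.9659, 0.2588); from cell (7,6)
  next x-line at t=0.3209, next y-line at t=0.6955; Δt_x=1.0353, Δt_y=3.8637
    x: enter (8,6) at t=0.3209 ← occupied
  → r_3 = 0.3209
beam 4: φ=0°, α=60°
  dir = (cos 60°, sin 60°) = (0.5000, 0.8660); from cell (7,6)
  next x-line at t=0.6200, next y-line at t=0.2078; Δt_x=2.0000, Δt_y=1.1547
    y: enter (7,7) at t=0.2078
    x: enter (8,7) at t=0.6200 ← occupied
  → r_4 = 0.6200
beam 5: φ=45°, α=105°
  dir = (cos 105°, sin 105°) = (-0.2588, 0.9659); from cell (7,6)
  next x-line at t=2.6660, next y-line at t=0.1863; Δt_x=3.8637, Δt_y=1.0353
    y: enter (7,7) at t=0.1863
    y: enter (7,8) at t=1.2216
    y: enter (7,9) at t=2.2569 ← occupied
  → r_5 = 2.2569
beam 6: φ=90°, α=150°
  dir = (cos 150°, sin 150°) = (-0.8660, 0.5000); from cell (7,6)
  next x-line at t=0.7967, next y-line at t=0.3600; Δt_x=1.1547, Δt_y=2.0000
    y: enter (7,7) at t=0.3600
    x: enter (6,7) at t=0.7967
    x: enter (5,7) at t=1.9514
    y: enter (5,8) at t=2.3600
    x: enter (4,8) at t=3.1061
    x: enter (3,8) at t=4.2608
    y: enter (3,9) at t=4.3600 ← occupied
  → r_6 = 4.3600
beam 7: φ=135°, α=195°
  dir = (cos 195°, sin 195°) = (-0.9659, -0.2588); from cell (7,6)
  next x-line at t=0.7143, next y-line at t=3.1682; Δt_x=1.0353, Δt_y=3.8637
    x: enter (6,6) at t=0.7143
    x: enter (5,6) at t=1.7496
    x: enter (4,6) at t=2.7849
    y: enter (4,5) at t=3.1682
    x: enter (3,5) at t=3.8202
    x: enter (2,5) at t=4.8554
    x: enter (1,5) at t=5.8907 ← occupied
  → r_7 = 5.8907

ranges = [1.1977, 0.3580, 0.3209, 0.6200, 2.2569, 4.3600, 5.8907]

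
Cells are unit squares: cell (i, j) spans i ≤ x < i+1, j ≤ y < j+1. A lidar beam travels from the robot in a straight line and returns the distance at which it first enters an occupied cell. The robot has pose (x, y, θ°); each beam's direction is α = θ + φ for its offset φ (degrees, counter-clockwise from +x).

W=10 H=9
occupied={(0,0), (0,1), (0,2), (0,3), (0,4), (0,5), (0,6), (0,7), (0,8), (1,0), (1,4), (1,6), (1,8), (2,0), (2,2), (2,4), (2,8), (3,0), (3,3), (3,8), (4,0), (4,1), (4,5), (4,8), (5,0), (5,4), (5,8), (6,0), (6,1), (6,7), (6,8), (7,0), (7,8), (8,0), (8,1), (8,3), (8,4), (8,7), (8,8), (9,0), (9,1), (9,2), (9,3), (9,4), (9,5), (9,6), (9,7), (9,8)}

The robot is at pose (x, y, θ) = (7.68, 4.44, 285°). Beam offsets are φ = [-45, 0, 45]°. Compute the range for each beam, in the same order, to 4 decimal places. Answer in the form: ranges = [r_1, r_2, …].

ranges = [2.8175, 1.2364, 0.3695]

beam 1: φ=-45°, α=240°
  cosα=-0.5000 sinα=-0.8660 | (7,4) | tMaxX 1.3600 tMaxY 0.5081 | tΔX 2.0000 tΔY 1.1547
    t=0.5081 [y] (7,3)
    t=1.3600 [x] (6,3)
    t=1.6628 [y] (6,2)
    t=2.8175 [y] (6,1) — stop
  → r_1 = 2.8175
beam 2: φ=0°, α=285°
  cosα=0.2588 sinα=-0.9659 | (7,4) | tMaxX 1.2364 tMaxY 0.4555 | tΔX 3.8637 tΔY 1.0353
    t=0.4555 [y] (7,3)
    t=1.2364 [x] (8,3) — stop
  → r_2 = 1.2364
beam 3: φ=45°, α=330°
  cosα=0.8660 sinα=-0.5000 | (7,4) | tMaxX 0.3695 tMaxY 0.8800 | tΔX 1.1547 tΔY 2.0000
    t=0.3695 [x] (8,4) — stop
  → r_3 = 0.3695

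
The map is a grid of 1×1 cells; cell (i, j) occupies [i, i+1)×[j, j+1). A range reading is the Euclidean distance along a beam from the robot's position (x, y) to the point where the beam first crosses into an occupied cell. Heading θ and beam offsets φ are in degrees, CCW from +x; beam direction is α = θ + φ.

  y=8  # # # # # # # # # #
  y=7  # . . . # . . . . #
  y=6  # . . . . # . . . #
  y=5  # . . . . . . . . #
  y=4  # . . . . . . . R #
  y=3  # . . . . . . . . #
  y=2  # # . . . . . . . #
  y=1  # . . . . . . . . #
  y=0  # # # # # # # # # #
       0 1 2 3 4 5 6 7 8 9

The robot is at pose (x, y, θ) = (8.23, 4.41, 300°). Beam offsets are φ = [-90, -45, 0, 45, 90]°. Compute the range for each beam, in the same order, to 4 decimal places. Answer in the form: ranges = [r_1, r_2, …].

beam 1: φ=-90°, α=210°
  cosα=-0.8660 sinα=-0.5000 | (8,4) | tMaxX 0.2656 tMaxY 0.8200 | tΔX 1.1547 tΔY 2.0000
    t=0.2656 [x] (7,4)
    t=0.8200 [y] (7,3)
    t=1.4203 [x] (6,3)
    t=2.5750 [x] (5,3)
    t=2.8200 [y] (5,2)
    t=3.7297 [x] (4,2)
    t=4.8200 [y] (4,1)
    t=4.8844 [x] (3,1)
    t=6.0391 [x] (2,1)
    t=6.8200 [y] (2,0) — stop
  → r_1 = 6.8200
beam 2: φ=-45°, α=255°
  cosα=-0.2588 sinα=-0.9659 | (8,4) | tMaxX 0.8887 tMaxY 0.4245 | tΔX 3.8637 tΔY 1.0353
    t=0.4245 [y] (8,3)
    t=0.8887 [x] (7,3)
    t=1.4597 [y] (7,2)
    t=2.4950 [y] (7,1)
    t=3.5303 [y] (7,0) — stop
  → r_2 = 3.5303
beam 3: φ=0°, α=300°
  cosα=0.5000 sinα=-0.8660 | (8,4) | tMaxX 1.5400 tMaxY 0.4734 | tΔX 2.0000 tΔY 1.1547
    t=0.4734 [y] (8,3)
    t=1.5400 [x] (9,3) — stop
  → r_3 = 1.5400
beam 4: φ=45°, α=345°
  cosα=0.9659 sinα=-0.2588 | (8,4) | tMaxX 0.7972 tMaxY 1.5841 | tΔX 1.0353 tΔY 3.8637
    t=0.7972 [x] (9,4) — stop
  → r_4 = 0.7972
beam 5: φ=90°, α=30°
  cosα=0.8660 sinα=0.5000 | (8,4) | tMaxX 0.8891 tMaxY 1.1800 | tΔX 1.1547 tΔY 2.0000
    t=0.8891 [x] (9,4) — stop
  → r_5 = 0.8891

ranges = [6.8200, 3.5303, 1.5400, 0.7972, 0.8891]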